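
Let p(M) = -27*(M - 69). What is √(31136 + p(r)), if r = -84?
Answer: √35267 ≈ 187.80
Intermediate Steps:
p(M) = 1863 - 27*M (p(M) = -27*(-69 + M) = 1863 - 27*M)
√(31136 + p(r)) = √(31136 + (1863 - 27*(-84))) = √(31136 + (1863 + 2268)) = √(31136 + 4131) = √35267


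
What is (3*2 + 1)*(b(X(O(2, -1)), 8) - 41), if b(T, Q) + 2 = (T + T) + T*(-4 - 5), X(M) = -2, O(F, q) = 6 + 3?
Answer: -203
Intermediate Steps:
O(F, q) = 9
b(T, Q) = -2 - 7*T (b(T, Q) = -2 + ((T + T) + T*(-4 - 5)) = -2 + (2*T + T*(-9)) = -2 + (2*T - 9*T) = -2 - 7*T)
(3*2 + 1)*(b(X(O(2, -1)), 8) - 41) = (3*2 + 1)*((-2 - 7*(-2)) - 41) = (6 + 1)*((-2 + 14) - 41) = 7*(12 - 41) = 7*(-29) = -203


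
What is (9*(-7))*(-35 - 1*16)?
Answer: 3213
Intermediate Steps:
(9*(-7))*(-35 - 1*16) = -63*(-35 - 16) = -63*(-51) = 3213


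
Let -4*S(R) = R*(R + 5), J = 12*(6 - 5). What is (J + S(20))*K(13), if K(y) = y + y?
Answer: -2938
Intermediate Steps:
J = 12 (J = 12*1 = 12)
S(R) = -R*(5 + R)/4 (S(R) = -R*(R + 5)/4 = -R*(5 + R)/4)
K(y) = 2*y
(J + S(20))*K(13) = (12 - ¼*20*(5 + 20))*(2*13) = (12 - ¼*20*25)*26 = (12 - 125)*26 = -113*26 = -2938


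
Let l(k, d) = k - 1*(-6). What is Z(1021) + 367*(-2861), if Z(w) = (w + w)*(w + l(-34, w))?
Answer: 977719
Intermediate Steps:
l(k, d) = 6 + k (l(k, d) = k + 6 = 6 + k)
Z(w) = 2*w*(-28 + w) (Z(w) = (w + w)*(w + (6 - 34)) = (2*w)*(w - 28) = (2*w)*(-28 + w) = 2*w*(-28 + w))
Z(1021) + 367*(-2861) = 2*1021*(-28 + 1021) + 367*(-2861) = 2*1021*993 - 1049987 = 2027706 - 1049987 = 977719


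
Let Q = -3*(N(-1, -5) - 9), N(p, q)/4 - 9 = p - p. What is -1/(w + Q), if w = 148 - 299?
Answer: 1/232 ≈ 0.0043103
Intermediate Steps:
w = -151
N(p, q) = 36 (N(p, q) = 36 + 4*(p - p) = 36 + 4*0 = 36 + 0 = 36)
Q = -81 (Q = -3*(36 - 9) = -3*27 = -81)
-1/(w + Q) = -1/(-151 - 81) = -1/(-232) = -1*(-1/232) = 1/232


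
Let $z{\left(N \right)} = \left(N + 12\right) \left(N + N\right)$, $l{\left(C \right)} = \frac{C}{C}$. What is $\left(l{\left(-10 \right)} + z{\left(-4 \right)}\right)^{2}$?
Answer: $3969$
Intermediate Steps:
$l{\left(C \right)} = 1$
$z{\left(N \right)} = 2 N \left(12 + N\right)$ ($z{\left(N \right)} = \left(12 + N\right) 2 N = 2 N \left(12 + N\right)$)
$\left(l{\left(-10 \right)} + z{\left(-4 \right)}\right)^{2} = \left(1 + 2 \left(-4\right) \left(12 - 4\right)\right)^{2} = \left(1 + 2 \left(-4\right) 8\right)^{2} = \left(1 - 64\right)^{2} = \left(-63\right)^{2} = 3969$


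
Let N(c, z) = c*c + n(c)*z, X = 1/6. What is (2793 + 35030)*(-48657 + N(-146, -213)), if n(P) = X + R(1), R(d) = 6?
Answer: -2167598307/2 ≈ -1.0838e+9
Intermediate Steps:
X = ⅙ ≈ 0.16667
n(P) = 37/6 (n(P) = ⅙ + 6 = 37/6)
N(c, z) = c² + 37*z/6 (N(c, z) = c*c + 37*z/6 = c² + 37*z/6)
(2793 + 35030)*(-48657 + N(-146, -213)) = (2793 + 35030)*(-48657 + ((-146)² + (37/6)*(-213))) = 37823*(-48657 + (21316 - 2627/2)) = 37823*(-48657 + 40005/2) = 37823*(-57309/2) = -2167598307/2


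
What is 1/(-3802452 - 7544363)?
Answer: -1/11346815 ≈ -8.8130e-8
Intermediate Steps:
1/(-3802452 - 7544363) = 1/(-11346815) = -1/11346815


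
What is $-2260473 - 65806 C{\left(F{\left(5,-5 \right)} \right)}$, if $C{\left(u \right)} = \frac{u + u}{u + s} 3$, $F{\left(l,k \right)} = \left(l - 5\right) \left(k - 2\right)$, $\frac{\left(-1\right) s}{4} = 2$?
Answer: $-2260473$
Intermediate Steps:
$s = -8$ ($s = \left(-4\right) 2 = -8$)
$F{\left(l,k \right)} = \left(-5 + l\right) \left(-2 + k\right)$
$C{\left(u \right)} = \frac{6 u}{-8 + u}$ ($C{\left(u \right)} = \frac{u + u}{u - 8} \cdot 3 = \frac{2 u}{-8 + u} 3 = \frac{6 u}{-8 + u}$)
$-2260473 - 65806 C{\left(F{\left(5,-5 \right)} \right)} = -2260473 - 65806 \frac{6 \left(10 - -25 - 10 - 25\right)}{-8 - 0} = -2260473 - 65806 \frac{6 \left(10 + 25 - 10 - 25\right)}{-8 + \left(10 + 25 - 10 - 25\right)} = -2260473 - 65806 \cdot 6 \cdot 0 \frac{1}{-8 + 0} = -2260473 - 65806 \cdot 6 \cdot 0 \frac{1}{-8} = -2260473 - 65806 \cdot 6 \cdot 0 \left(- \frac{1}{8}\right) = -2260473 - 65806 \cdot 0 = -2260473 - 0 = -2260473 + 0 = -2260473$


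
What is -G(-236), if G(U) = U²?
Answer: -55696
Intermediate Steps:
-G(-236) = -1*(-236)² = -1*55696 = -55696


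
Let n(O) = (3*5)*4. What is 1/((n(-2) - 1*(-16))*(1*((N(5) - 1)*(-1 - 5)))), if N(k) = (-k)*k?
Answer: 1/11856 ≈ 8.4345e-5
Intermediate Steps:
N(k) = -k²
n(O) = 60 (n(O) = 15*4 = 60)
1/((n(-2) - 1*(-16))*(1*((N(5) - 1)*(-1 - 5)))) = 1/((60 - 1*(-16))*(1*((-1*5² - 1)*(-1 - 5)))) = 1/((60 + 16)*(1*((-1*25 - 1)*(-6)))) = 1/(76*(1*((-25 - 1)*(-6)))) = 1/(76*(1*(-26*(-6)))) = 1/(76*(1*156)) = 1/(76*156) = 1/11856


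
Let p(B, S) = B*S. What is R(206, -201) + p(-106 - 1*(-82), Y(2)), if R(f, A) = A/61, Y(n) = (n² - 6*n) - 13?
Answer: 30543/61 ≈ 500.71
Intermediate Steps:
Y(n) = -13 + n² - 6*n
R(f, A) = A/61 (R(f, A) = A*(1/61) = A/61)
R(206, -201) + p(-106 - 1*(-82), Y(2)) = (1/61)*(-201) + (-106 - 1*(-82))*(-13 + 2² - 6*2) = -201/61 + (-106 + 82)*(-13 + 4 - 12) = -201/61 - 24*(-21) = -201/61 + 504 = 30543/61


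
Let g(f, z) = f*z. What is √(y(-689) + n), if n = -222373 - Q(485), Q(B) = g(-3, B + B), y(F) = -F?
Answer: I*√218774 ≈ 467.73*I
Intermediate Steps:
Q(B) = -6*B (Q(B) = -3*(B + B) = -6*B)
n = -219463 (n = -222373 - (-6)*485 = -222373 - 1*(-2910) = -222373 + 2910 = -219463)
√(y(-689) + n) = √(-1*(-689) - 219463) = √(689 - 219463) = √(-218774) = I*√218774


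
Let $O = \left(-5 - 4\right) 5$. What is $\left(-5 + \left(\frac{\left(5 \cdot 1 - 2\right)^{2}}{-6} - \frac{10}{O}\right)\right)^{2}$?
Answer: $\frac{12769}{324} \approx 39.411$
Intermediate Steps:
$O = -45$ ($O = \left(-9\right) 5 = -45$)
$\left(-5 + \left(\frac{\left(5 \cdot 1 - 2\right)^{2}}{-6} - \frac{10}{O}\right)\right)^{2} = \left(-5 + \left(\frac{\left(5 \cdot 1 - 2\right)^{2}}{-6} - \frac{10}{-45}\right)\right)^{2} = \left(-5 + \left(\left(5 - 2\right)^{2} \left(- \frac{1}{6}\right) - - \frac{2}{9}\right)\right)^{2} = \left(-5 + \left(3^{2} \left(- \frac{1}{6}\right) + \frac{2}{9}\right)\right)^{2} = \left(-5 + \left(9 \left(- \frac{1}{6}\right) + \frac{2}{9}\right)\right)^{2} = \left(-5 + \left(- \frac{3}{2} + \frac{2}{9}\right)\right)^{2} = \left(-5 - \frac{23}{18}\right)^{2} = \left(- \frac{113}{18}\right)^{2} = \frac{12769}{324}$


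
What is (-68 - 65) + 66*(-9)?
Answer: -727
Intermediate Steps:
(-68 - 65) + 66*(-9) = -133 - 594 = -727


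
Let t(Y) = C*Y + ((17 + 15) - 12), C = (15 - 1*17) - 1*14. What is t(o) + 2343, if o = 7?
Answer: 2251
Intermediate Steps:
C = -16 (C = (15 - 17) - 14 = -2 - 14 = -16)
t(Y) = 20 - 16*Y (t(Y) = -16*Y + ((17 + 15) - 12) = -16*Y + (32 - 12) = -16*Y + 20 = 20 - 16*Y)
t(o) + 2343 = (20 - 16*7) + 2343 = (20 - 112) + 2343 = -92 + 2343 = 2251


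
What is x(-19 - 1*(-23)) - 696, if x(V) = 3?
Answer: -693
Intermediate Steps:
x(-19 - 1*(-23)) - 696 = 3 - 696 = -693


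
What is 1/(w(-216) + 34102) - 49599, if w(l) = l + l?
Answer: -1669998329/33670 ≈ -49599.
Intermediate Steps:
w(l) = 2*l
1/(w(-216) + 34102) - 49599 = 1/(2*(-216) + 34102) - 49599 = 1/(-432 + 34102) - 49599 = 1/33670 - 49599 = -1669998329/33670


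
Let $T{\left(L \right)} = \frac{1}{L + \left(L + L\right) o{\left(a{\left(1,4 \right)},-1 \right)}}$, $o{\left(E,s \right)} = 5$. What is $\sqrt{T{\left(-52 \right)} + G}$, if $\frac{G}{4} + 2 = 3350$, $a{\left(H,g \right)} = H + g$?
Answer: $\frac{\sqrt{1095411889}}{286} \approx 115.72$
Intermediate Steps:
$G = 13392$ ($G = -8 + 4 \cdot 3350 = -8 + 13400 = 13392$)
$T{\left(L \right)} = \frac{1}{11 L}$ ($T{\left(L \right)} = \frac{1}{L + \left(L + L\right) 5} = \frac{1}{L + 2 L 5} = \frac{1}{L + 10 L} = \frac{1}{11 L}$)
$\sqrt{T{\left(-52 \right)} + G} = \sqrt{\frac{1}{11 \left(-52\right)} + 13392} = \sqrt{\frac{1}{11} \left(- \frac{1}{52}\right) + 13392} = \sqrt{- \frac{1}{572} + 13392} = \sqrt{\frac{7660223}{572}} = \frac{\sqrt{1095411889}}{286}$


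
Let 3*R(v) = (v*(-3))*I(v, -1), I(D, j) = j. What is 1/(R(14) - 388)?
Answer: -1/374 ≈ -0.0026738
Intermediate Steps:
R(v) = v (R(v) = ((v*(-3))*(-1))/3 = (-3*v*(-1))/3 = (3*v)/3 = v)
1/(R(14) - 388) = 1/(14 - 388) = 1/(-374) = -1/374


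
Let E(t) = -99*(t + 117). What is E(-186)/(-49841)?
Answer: -27/197 ≈ -0.13706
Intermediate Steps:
E(t) = -11583 - 99*t (E(t) = -99*(117 + t) = -11583 - 99*t)
E(-186)/(-49841) = (-11583 - 99*(-186))/(-49841) = (-11583 + 18414)*(-1/49841) = 6831*(-1/49841) = -27/197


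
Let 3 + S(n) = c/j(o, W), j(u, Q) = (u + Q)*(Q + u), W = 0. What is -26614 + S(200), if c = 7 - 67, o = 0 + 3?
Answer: -79871/3 ≈ -26624.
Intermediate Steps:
o = 3
j(u, Q) = (Q + u)² (j(u, Q) = (Q + u)*(Q + u) = (Q + u)²)
c = -60
S(n) = -29/3 (S(n) = -3 - 60/(0 + 3)² = -3 - 60/(3²) = -3 - 60/9 = -3 - 60*⅑ = -3 - 20/3 = -29/3)
-26614 + S(200) = -26614 - 29/3 = -79871/3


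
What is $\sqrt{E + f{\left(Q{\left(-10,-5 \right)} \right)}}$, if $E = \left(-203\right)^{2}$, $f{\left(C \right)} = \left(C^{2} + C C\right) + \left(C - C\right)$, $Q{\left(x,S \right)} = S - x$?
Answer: $\sqrt{41259} \approx 203.12$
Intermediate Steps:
$f{\left(C \right)} = 2 C^{2}$ ($f{\left(C \right)} = \left(C^{2} + C^{2}\right) + 0 = 2 C^{2} + 0 = 2 C^{2}$)
$E = 41209$
$\sqrt{E + f{\left(Q{\left(-10,-5 \right)} \right)}} = \sqrt{41209 + 2 \left(-5 - -10\right)^{2}} = \sqrt{41209 + 2 \left(-5 + 10\right)^{2}} = \sqrt{41209 + 2 \cdot 5^{2}} = \sqrt{41209 + 2 \cdot 25} = \sqrt{41209 + 50} = \sqrt{41259}$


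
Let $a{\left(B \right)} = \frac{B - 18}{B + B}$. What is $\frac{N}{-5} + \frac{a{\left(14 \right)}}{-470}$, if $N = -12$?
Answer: $\frac{7897}{3290} \approx 2.4003$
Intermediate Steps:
$a{\left(B \right)} = \frac{-18 + B}{2 B}$
$\frac{N}{-5} + \frac{a{\left(14 \right)}}{-470} = - \frac{12}{-5} + \frac{\frac{1}{2} \cdot \frac{1}{14} \left(-18 + 14\right)}{-470} = \left(-12\right) \left(- \frac{1}{5}\right) + \frac{1}{2} \cdot \frac{1}{14} \left(-4\right) \left(- \frac{1}{470}\right) = \frac{12}{5} - - \frac{1}{3290} = \frac{12}{5} + \frac{1}{3290} = \frac{7897}{3290}$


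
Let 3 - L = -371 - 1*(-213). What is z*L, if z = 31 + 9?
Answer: 6440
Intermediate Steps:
L = 161 (L = 3 - (-371 - 1*(-213)) = 3 - (-371 + 213) = 3 - 1*(-158) = 3 + 158 = 161)
z = 40
z*L = 40*161 = 6440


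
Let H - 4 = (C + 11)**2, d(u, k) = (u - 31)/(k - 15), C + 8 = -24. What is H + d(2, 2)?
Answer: 5814/13 ≈ 447.23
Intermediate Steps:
C = -32 (C = -8 - 24 = -32)
d(u, k) = (-31 + u)/(-15 + k)
H = 445 (H = 4 + (-32 + 11)**2 = 4 + (-21)**2 = 4 + 441 = 445)
H + d(2, 2) = 445 + (-31 + 2)/(-15 + 2) = 445 - 29/(-13) = 445 - 1/13*(-29) = 445 + 29/13 = 5814/13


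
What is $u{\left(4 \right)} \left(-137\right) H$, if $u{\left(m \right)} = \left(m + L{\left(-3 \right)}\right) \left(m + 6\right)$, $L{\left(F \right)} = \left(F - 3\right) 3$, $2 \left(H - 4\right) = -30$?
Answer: $-210980$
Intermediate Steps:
$H = -11$ ($H = 4 + \frac{1}{2} \left(-30\right) = 4 - 15 = -11$)
$L{\left(F \right)} = -9 + 3 F$ ($L{\left(F \right)} = \left(-3 + F\right) 3 = -9 + 3 F$)
$u{\left(m \right)} = \left(-18 + m\right) \left(6 + m\right)$ ($u{\left(m \right)} = \left(m + \left(-9 + 3 \left(-3\right)\right)\right) \left(m + 6\right) = \left(m - 18\right) \left(6 + m\right) = \left(-18 + m\right) \left(6 + m\right)$)
$u{\left(4 \right)} \left(-137\right) H = \left(-108 + 4^{2} - 48\right) \left(-137\right) \left(-11\right) = \left(-108 + 16 - 48\right) \left(-137\right) \left(-11\right) = \left(-140\right) \left(-137\right) \left(-11\right) = 19180 \left(-11\right) = -210980$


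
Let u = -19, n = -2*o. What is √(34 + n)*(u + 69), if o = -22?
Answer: 50*√78 ≈ 441.59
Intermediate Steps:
n = 44 (n = -2*(-22) = 44)
√(34 + n)*(u + 69) = √(34 + 44)*(-19 + 69) = √78*50 = 50*√78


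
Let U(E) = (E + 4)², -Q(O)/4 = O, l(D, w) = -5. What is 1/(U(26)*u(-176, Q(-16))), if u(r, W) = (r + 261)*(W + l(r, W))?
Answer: 1/4513500 ≈ 2.2156e-7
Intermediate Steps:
Q(O) = -4*O
U(E) = (4 + E)²
u(r, W) = (-5 + W)*(261 + r) (u(r, W) = (r + 261)*(W - 5) = (261 + r)*(-5 + W) = (-5 + W)*(261 + r))
1/(U(26)*u(-176, Q(-16))) = 1/(((4 + 26)²)*(-1305 - 5*(-176) + 261*(-4*(-16)) - 4*(-16)*(-176))) = 1/((30²)*(-1305 + 880 + 261*64 + 64*(-176))) = 1/(900*(-1305 + 880 + 16704 - 11264)) = (1/900)/5015 = (1/900)*(1/5015) = 1/4513500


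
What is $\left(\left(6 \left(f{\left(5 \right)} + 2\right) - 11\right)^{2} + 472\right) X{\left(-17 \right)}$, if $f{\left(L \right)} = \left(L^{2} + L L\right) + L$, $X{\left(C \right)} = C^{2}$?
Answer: $31799537$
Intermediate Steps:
$f{\left(L \right)} = L + 2 L^{2}$ ($f{\left(L \right)} = \left(L^{2} + L^{2}\right) + L = 2 L^{2} + L = L + 2 L^{2}$)
$\left(\left(6 \left(f{\left(5 \right)} + 2\right) - 11\right)^{2} + 472\right) X{\left(-17 \right)} = \left(\left(6 \left(5 \left(1 + 2 \cdot 5\right) + 2\right) - 11\right)^{2} + 472\right) \left(-17\right)^{2} = \left(\left(6 \left(5 \left(1 + 10\right) + 2\right) - 11\right)^{2} + 472\right) 289 = \left(\left(6 \left(5 \cdot 11 + 2\right) - 11\right)^{2} + 472\right) 289 = \left(\left(6 \left(55 + 2\right) - 11\right)^{2} + 472\right) 289 = \left(\left(6 \cdot 57 - 11\right)^{2} + 472\right) 289 = \left(\left(342 - 11\right)^{2} + 472\right) 289 = \left(331^{2} + 472\right) 289 = \left(109561 + 472\right) 289 = 110033 \cdot 289 = 31799537$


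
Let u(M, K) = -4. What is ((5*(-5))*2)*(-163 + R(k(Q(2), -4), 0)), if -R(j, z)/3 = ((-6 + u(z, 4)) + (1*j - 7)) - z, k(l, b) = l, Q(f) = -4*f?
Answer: 4400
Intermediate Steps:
R(j, z) = 51 - 3*j + 3*z (R(j, z) = -3*(((-6 - 4) + (1*j - 7)) - z) = -3*((-10 + (j - 7)) - z) = -3*((-10 + (-7 + j)) - z) = -3*((-17 + j) - z) = -3*(-17 + j - z) = 51 - 3*j + 3*z)
((5*(-5))*2)*(-163 + R(k(Q(2), -4), 0)) = ((5*(-5))*2)*(-163 + (51 - (-12)*2 + 3*0)) = (-25*2)*(-163 + (51 - 3*(-8) + 0)) = -50*(-163 + (51 + 24 + 0)) = -50*(-163 + 75) = -50*(-88) = 4400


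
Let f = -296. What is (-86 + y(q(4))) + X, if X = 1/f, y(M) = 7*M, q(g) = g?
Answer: -17169/296 ≈ -58.003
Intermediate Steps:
X = -1/296 (X = 1/(-296) = -1/296 ≈ -0.0033784)
(-86 + y(q(4))) + X = (-86 + 7*4) - 1/296 = (-86 + 28) - 1/296 = -58 - 1/296 = -17169/296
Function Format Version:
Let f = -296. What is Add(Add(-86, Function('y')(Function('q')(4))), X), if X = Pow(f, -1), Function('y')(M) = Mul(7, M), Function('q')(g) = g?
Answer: Rational(-17169, 296) ≈ -58.003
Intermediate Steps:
X = Rational(-1, 296) (X = Pow(-296, -1) = Rational(-1, 296) ≈ -0.0033784)
Add(Add(-86, Function('y')(Function('q')(4))), X) = Add(Add(-86, Mul(7, 4)), Rational(-1, 296)) = Add(Add(-86, 28), Rational(-1, 296)) = Add(-58, Rational(-1, 296)) = Rational(-17169, 296)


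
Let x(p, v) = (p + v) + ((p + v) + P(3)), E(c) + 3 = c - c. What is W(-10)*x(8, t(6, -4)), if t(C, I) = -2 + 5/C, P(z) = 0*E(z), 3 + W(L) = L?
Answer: -533/3 ≈ -177.67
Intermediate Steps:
E(c) = -3 (E(c) = -3 + (c - c) = -3 + 0 = -3)
W(L) = -3 + L
P(z) = 0 (P(z) = 0*(-3) = 0)
x(p, v) = 2*p + 2*v (x(p, v) = (p + v) + ((p + v) + 0) = (p + v) + (p + v) = 2*p + 2*v)
W(-10)*x(8, t(6, -4)) = (-3 - 10)*(2*8 + 2*(-2 + 5/6)) = -13*(16 + 2*(-2 + 5*(1/6))) = -13*(16 + 2*(-2 + 5/6)) = -13*(16 + 2*(-7/6)) = -13*(16 - 7/3) = -13*41/3 = -533/3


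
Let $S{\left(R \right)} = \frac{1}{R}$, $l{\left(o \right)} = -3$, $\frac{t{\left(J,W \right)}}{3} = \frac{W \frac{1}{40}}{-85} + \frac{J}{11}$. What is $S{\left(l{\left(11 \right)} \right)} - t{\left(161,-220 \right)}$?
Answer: $- \frac{249289}{5610} \approx -44.437$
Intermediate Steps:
$t{\left(J,W \right)} = - \frac{3 W}{3400} + \frac{3 J}{11}$ ($t{\left(J,W \right)} = 3 \left(\frac{W \frac{1}{40}}{-85} + \frac{J}{11}\right) = 3 \left(W \frac{1}{40} \left(- \frac{1}{85}\right) + J \frac{1}{11}\right) = 3 \left(\frac{W}{40} \left(- \frac{1}{85}\right) + \frac{J}{11}\right) = 3 \left(- \frac{W}{3400} + \frac{J}{11}\right) = - \frac{3 W}{3400} + \frac{3 J}{11}$)
$S{\left(l{\left(11 \right)} \right)} - t{\left(161,-220 \right)} = \frac{1}{-3} - \left(\left(- \frac{3}{3400}\right) \left(-220\right) + \frac{3}{11} \cdot 161\right) = - \frac{1}{3} - \left(\frac{33}{170} + \frac{483}{11}\right) = - \frac{1}{3} - \frac{82473}{1870} = - \frac{249289}{5610}$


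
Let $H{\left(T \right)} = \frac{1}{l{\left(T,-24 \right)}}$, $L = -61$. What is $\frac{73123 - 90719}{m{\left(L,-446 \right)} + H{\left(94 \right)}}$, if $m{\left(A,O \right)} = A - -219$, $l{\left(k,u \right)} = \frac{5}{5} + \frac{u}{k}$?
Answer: $- \frac{615860}{5577} \approx -110.43$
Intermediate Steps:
$l{\left(k,u \right)} = 1 + \frac{u}{k}$ ($l{\left(k,u \right)} = 5 \cdot \frac{1}{5} + \frac{u}{k} = 1 + \frac{u}{k}$)
$m{\left(A,O \right)} = 219 + A$ ($m{\left(A,O \right)} = A + 219 = 219 + A$)
$H{\left(T \right)} = \frac{T}{-24 + T}$ ($H{\left(T \right)} = \frac{1}{\frac{1}{T} \left(T - 24\right)} = \frac{1}{\frac{1}{T} \left(-24 + T\right)} = \frac{T}{-24 + T}$)
$\frac{73123 - 90719}{m{\left(L,-446 \right)} + H{\left(94 \right)}} = \frac{73123 - 90719}{\left(219 - 61\right) + \frac{94}{-24 + 94}} = - \frac{17596}{158 + \frac{94}{70}} = - \frac{17596}{158 + 94 \cdot \frac{1}{70}} = - \frac{17596}{158 + \frac{47}{35}} = - \frac{17596}{\frac{5577}{35}} = \left(-17596\right) \frac{35}{5577} = - \frac{615860}{5577}$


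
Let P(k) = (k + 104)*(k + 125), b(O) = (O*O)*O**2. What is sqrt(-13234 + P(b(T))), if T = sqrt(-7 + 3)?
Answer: sqrt(3686) ≈ 60.712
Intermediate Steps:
T = 2*I (T = sqrt(-4) = 2*I ≈ 2.0*I)
b(O) = O**4 (b(O) = O**2*O**2 = O**4)
P(k) = (104 + k)*(125 + k)
sqrt(-13234 + P(b(T))) = sqrt(-13234 + (13000 + ((2*I)**4)**2 + 229*(2*I)**4)) = sqrt(-13234 + (13000 + 16**2 + 229*16)) = sqrt(-13234 + (13000 + 256 + 3664)) = sqrt(-13234 + 16920) = sqrt(3686)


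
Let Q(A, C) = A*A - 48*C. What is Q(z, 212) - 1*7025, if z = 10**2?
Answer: -7201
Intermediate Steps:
z = 100
Q(A, C) = A**2 - 48*C
Q(z, 212) - 1*7025 = (100**2 - 48*212) - 1*7025 = (10000 - 10176) - 7025 = -176 - 7025 = -7201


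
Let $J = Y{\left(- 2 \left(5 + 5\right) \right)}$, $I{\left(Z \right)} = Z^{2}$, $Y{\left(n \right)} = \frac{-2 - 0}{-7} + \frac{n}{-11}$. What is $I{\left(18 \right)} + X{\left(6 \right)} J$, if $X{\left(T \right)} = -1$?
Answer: $\frac{24786}{77} \approx 321.9$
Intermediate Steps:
$Y{\left(n \right)} = \frac{2}{7} - \frac{n}{11}$ ($Y{\left(n \right)} = \left(-2 + 0\right) \left(- \frac{1}{7}\right) + n \left(- \frac{1}{11}\right) = \left(-2\right) \left(- \frac{1}{7}\right) - \frac{n}{11} = \frac{2}{7} - \frac{n}{11}$)
$J = \frac{162}{77}$ ($J = \frac{2}{7} - \frac{\left(-2\right) \left(5 + 5\right)}{11} = \frac{2}{7} - \frac{\left(-2\right) 10}{11} = \frac{2}{7} - - \frac{20}{11} = \frac{2}{7} + \frac{20}{11} = \frac{162}{77} \approx 2.1039$)
$I{\left(18 \right)} + X{\left(6 \right)} J = 18^{2} - \frac{162}{77} = 324 - \frac{162}{77} = \frac{24786}{77}$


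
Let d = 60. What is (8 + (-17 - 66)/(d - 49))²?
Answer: 25/121 ≈ 0.20661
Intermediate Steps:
(8 + (-17 - 66)/(d - 49))² = (8 + (-17 - 66)/(60 - 49))² = (8 - 83/11)² = (5/11)² = 25/121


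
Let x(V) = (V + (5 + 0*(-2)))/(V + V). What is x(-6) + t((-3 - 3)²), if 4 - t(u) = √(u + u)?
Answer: 49/12 - 6*√2 ≈ -4.4019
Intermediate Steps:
t(u) = 4 - √2*√u (t(u) = 4 - √(u + u) = 4 - √(2*u) = 4 - √2*√u)
x(V) = (5 + V)/(2*V) (x(V) = (V + (5 + 0))/((2*V)) = (V + 5)*(1/(2*V)) = (5 + V)*(1/(2*V)) = (5 + V)/(2*V))
x(-6) + t((-3 - 3)²) = (½)*(5 - 6)/(-6) + (4 - √2*√((-3 - 3)²)) = (½)*(-⅙)*(-1) + (4 - √2*√((-6)²)) = 1/12 + (4 - √2*√36) = 1/12 + (4 - 1*√2*6) = 1/12 + (4 - 6*√2) = 49/12 - 6*√2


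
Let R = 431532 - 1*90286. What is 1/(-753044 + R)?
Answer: -1/411798 ≈ -2.4284e-6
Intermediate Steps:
R = 341246 (R = 431532 - 90286 = 341246)
1/(-753044 + R) = 1/(-753044 + 341246) = 1/(-411798) = -1/411798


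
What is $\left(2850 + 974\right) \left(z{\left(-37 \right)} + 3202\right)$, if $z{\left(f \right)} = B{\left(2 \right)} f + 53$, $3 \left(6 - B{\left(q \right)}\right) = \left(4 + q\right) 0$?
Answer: $11598192$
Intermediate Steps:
$B{\left(q \right)} = 6$ ($B{\left(q \right)} = 6 - \frac{\left(4 + q\right) 0}{3} = 6 - 0 = 6 + 0 = 6$)
$z{\left(f \right)} = 53 + 6 f$ ($z{\left(f \right)} = 6 f + 53 = 53 + 6 f$)
$\left(2850 + 974\right) \left(z{\left(-37 \right)} + 3202\right) = \left(2850 + 974\right) \left(\left(53 + 6 \left(-37\right)\right) + 3202\right) = 3824 \left(\left(53 - 222\right) + 3202\right) = 3824 \left(-169 + 3202\right) = 3824 \cdot 3033 = 11598192$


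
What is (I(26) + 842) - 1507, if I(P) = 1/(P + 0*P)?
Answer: -17289/26 ≈ -664.96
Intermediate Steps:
I(P) = 1/P (I(P) = 1/(P + 0) = 1/P)
(I(26) + 842) - 1507 = (1/26 + 842) - 1507 = 21893/26 - 1507 = -17289/26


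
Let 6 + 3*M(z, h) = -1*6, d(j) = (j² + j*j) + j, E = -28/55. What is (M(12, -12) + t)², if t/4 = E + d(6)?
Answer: 283181584/3025 ≈ 93614.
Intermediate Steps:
E = -28/55 (E = -28*1/55 = -28/55 ≈ -0.50909)
d(j) = j + 2*j² (d(j) = (j² + j²) + j = 2*j² + j = j + 2*j²)
M(z, h) = -4 (M(z, h) = -2 + (-1*6)/3 = -2 + (⅓)*(-6) = -2 - 2 = -4)
t = 17048/55 (t = 4*(-28/55 + 6*(1 + 2*6)) = 4*(-28/55 + 6*(1 + 12)) = 4*(-28/55 + 6*13) = 4*(-28/55 + 78) = 4*(4262/55) = 17048/55 ≈ 309.96)
(M(12, -12) + t)² = (-4 + 17048/55)² = (16828/55)² = 283181584/3025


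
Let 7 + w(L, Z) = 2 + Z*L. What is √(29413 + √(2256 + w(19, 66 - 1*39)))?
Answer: √(29413 + 2*√691) ≈ 171.66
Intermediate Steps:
w(L, Z) = -5 + L*Z (w(L, Z) = -7 + (2 + Z*L) = -7 + (2 + L*Z) = -5 + L*Z)
√(29413 + √(2256 + w(19, 66 - 1*39))) = √(29413 + √(2256 + (-5 + 19*(66 - 1*39)))) = √(29413 + √(2256 + (-5 + 19*(66 - 39)))) = √(29413 + √(2256 + (-5 + 19*27))) = √(29413 + √(2256 + (-5 + 513))) = √(29413 + √(2256 + 508)) = √(29413 + √2764) = √(29413 + 2*√691)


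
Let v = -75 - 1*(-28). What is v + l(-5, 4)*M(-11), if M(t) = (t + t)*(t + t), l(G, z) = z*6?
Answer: 11569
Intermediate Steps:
l(G, z) = 6*z
v = -47 (v = -75 + 28 = -47)
M(t) = 4*t**2 (M(t) = (2*t)*(2*t) = 4*t**2)
v + l(-5, 4)*M(-11) = -47 + (6*4)*(4*(-11)**2) = -47 + 24*(4*121) = -47 + 24*484 = -47 + 11616 = 11569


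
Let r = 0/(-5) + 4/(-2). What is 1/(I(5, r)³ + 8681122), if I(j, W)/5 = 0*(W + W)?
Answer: 1/8681122 ≈ 1.1519e-7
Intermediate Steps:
r = -2 (r = 0*(-⅕) + 4*(-½) = 0 - 2 = -2)
I(j, W) = 0 (I(j, W) = 5*(0*(W + W)) = 5*(0*(2*W)) = 5*0 = 0)
1/(I(5, r)³ + 8681122) = 1/(0³ + 8681122) = 1/(0 + 8681122) = 1/8681122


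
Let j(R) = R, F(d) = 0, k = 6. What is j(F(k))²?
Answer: 0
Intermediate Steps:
j(F(k))² = 0² = 0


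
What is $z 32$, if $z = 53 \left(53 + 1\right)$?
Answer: $91584$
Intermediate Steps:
$z = 2862$ ($z = 53 \cdot 54 = 2862$)
$z 32 = 2862 \cdot 32 = 91584$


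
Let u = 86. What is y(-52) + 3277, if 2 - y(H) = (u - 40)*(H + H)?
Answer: 8063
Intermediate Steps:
y(H) = 2 - 92*H (y(H) = 2 - (86 - 40)*(H + H) = 2 - 46*2*H = 2 - 92*H)
y(-52) + 3277 = (2 - 92*(-52)) + 3277 = (2 + 4784) + 3277 = 4786 + 3277 = 8063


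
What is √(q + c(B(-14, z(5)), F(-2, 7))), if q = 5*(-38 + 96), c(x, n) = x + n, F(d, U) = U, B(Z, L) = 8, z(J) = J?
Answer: √305 ≈ 17.464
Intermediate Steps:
c(x, n) = n + x
q = 290 (q = 5*58 = 290)
√(q + c(B(-14, z(5)), F(-2, 7))) = √(290 + (7 + 8)) = √(290 + 15) = √305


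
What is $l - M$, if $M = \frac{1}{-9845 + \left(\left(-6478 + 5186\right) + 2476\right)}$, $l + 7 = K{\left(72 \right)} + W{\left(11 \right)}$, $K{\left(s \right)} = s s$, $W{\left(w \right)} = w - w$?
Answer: $\frac{44837998}{8661} \approx 5177.0$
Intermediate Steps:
$W{\left(w \right)} = 0$
$K{\left(s \right)} = s^{2}$
$l = 5177$ ($l = -7 + \left(72^{2} + 0\right) = -7 + \left(5184 + 0\right) = -7 + 5184 = 5177$)
$M = - \frac{1}{8661}$ ($M = \frac{1}{-9845 + \left(-1292 + 2476\right)} = \frac{1}{-9845 + 1184} = \frac{1}{-8661} = - \frac{1}{8661} \approx -0.00011546$)
$l - M = 5177 - - \frac{1}{8661} = 5177 + \frac{1}{8661} = \frac{44837998}{8661}$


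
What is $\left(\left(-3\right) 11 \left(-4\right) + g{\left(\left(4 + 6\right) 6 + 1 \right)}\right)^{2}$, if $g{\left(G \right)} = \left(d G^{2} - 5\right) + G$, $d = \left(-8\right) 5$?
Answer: $22097417104$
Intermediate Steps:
$d = -40$
$g{\left(G \right)} = -5 + G - 40 G^{2}$ ($g{\left(G \right)} = \left(- 40 G^{2} - 5\right) + G = \left(-5 - 40 G^{2}\right) + G = -5 + G - 40 G^{2}$)
$\left(\left(-3\right) 11 \left(-4\right) + g{\left(\left(4 + 6\right) 6 + 1 \right)}\right)^{2} = \left(\left(-3\right) 11 \left(-4\right) - \left(4 + 40 \left(\left(4 + 6\right) 6 + 1\right)^{2} - \left(4 + 6\right) 6\right)\right)^{2} = \left(\left(-33\right) \left(-4\right) - \left(-56 + 40 \left(10 \cdot 6 + 1\right)^{2}\right)\right)^{2} = \left(132 - \left(-56 + 40 \left(60 + 1\right)^{2}\right)\right)^{2} = \left(132 - \left(-56 + 148840\right)\right)^{2} = \left(132 - 148784\right)^{2} = \left(-148652\right)^{2} = 22097417104$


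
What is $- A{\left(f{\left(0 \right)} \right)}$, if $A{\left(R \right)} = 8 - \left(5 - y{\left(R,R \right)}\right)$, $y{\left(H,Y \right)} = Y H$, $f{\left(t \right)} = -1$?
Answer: $-4$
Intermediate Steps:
$y{\left(H,Y \right)} = H Y$
$A{\left(R \right)} = 3 + R^{2}$ ($A{\left(R \right)} = 8 - \left(5 - R R\right) = 8 - \left(5 - R^{2}\right) = 8 + \left(-5 + R^{2}\right) = 3 + R^{2}$)
$- A{\left(f{\left(0 \right)} \right)} = - (3 + \left(-1\right)^{2}) = - (3 + 1) = \left(-1\right) 4 = -4$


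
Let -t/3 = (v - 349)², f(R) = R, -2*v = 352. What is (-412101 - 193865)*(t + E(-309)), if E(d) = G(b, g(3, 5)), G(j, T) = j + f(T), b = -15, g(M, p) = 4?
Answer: 501064801876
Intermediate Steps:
v = -176 (v = -½*352 = -176)
t = -826875 (t = -3*(-176 - 349)² = -3*(-525)² = -3*275625 = -826875)
G(j, T) = T + j (G(j, T) = j + T = T + j)
E(d) = -11 (E(d) = 4 - 15 = -11)
(-412101 - 193865)*(t + E(-309)) = (-412101 - 193865)*(-826875 - 11) = -605966*(-826886) = 501064801876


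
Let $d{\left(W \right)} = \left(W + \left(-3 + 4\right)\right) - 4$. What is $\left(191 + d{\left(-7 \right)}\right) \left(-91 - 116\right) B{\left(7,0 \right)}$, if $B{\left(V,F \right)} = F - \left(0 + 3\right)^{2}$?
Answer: $337203$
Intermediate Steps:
$d{\left(W \right)} = -3 + W$ ($d{\left(W \right)} = \left(W + 1\right) - 4 = \left(1 + W\right) - 4 = -3 + W$)
$B{\left(V,F \right)} = -9 + F$ ($B{\left(V,F \right)} = F - 3^{2} = F - 9 = -9 + F$)
$\left(191 + d{\left(-7 \right)}\right) \left(-91 - 116\right) B{\left(7,0 \right)} = \left(191 - 10\right) \left(-91 - 116\right) \left(-9 + 0\right) = \left(191 - 10\right) \left(-207\right) \left(-9\right) = 181 \left(-207\right) \left(-9\right) = \left(-37467\right) \left(-9\right) = 337203$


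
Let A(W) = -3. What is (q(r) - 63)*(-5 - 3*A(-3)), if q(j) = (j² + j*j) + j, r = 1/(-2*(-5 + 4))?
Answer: -248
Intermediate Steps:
r = ½ (r = 1/(-2*(-1)) = 1/2 = ½ ≈ 0.50000)
q(j) = j + 2*j² (q(j) = (j² + j²) + j = 2*j² + j = j + 2*j²)
(q(r) - 63)*(-5 - 3*A(-3)) = ((1 + 2*(½))/2 - 63)*(-5 - 3*(-3)) = ((1 + 1)/2 - 63)*(-5 + 9) = ((½)*2 - 63)*4 = (1 - 63)*4 = -62*4 = -248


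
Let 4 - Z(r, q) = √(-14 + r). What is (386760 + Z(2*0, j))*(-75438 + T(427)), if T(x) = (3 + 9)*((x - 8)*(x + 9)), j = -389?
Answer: 818690432280 - 2116770*I*√14 ≈ 8.1869e+11 - 7.9202e+6*I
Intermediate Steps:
T(x) = 12*(-8 + x)*(9 + x) (T(x) = 12*((-8 + x)*(9 + x)) = 12*(-8 + x)*(9 + x))
Z(r, q) = 4 - √(-14 + r)
(386760 + Z(2*0, j))*(-75438 + T(427)) = (386760 + (4 - √(-14 + 2*0)))*(-75438 + (-864 + 12*427 + 12*427²)) = (386760 + (4 - √(-14 + 0)))*(-75438 + (-864 + 5124 + 12*182329)) = (386760 + (4 - √(-14)))*(-75438 + (-864 + 5124 + 2187948)) = (386760 + (4 - I*√14))*(-75438 + 2192208) = (386760 + (4 - I*√14))*2116770 = (386764 - I*√14)*2116770 = 818690432280 - 2116770*I*√14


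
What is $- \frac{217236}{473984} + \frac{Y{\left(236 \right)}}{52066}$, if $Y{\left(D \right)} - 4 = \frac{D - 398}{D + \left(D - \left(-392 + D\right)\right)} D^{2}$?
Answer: $- \frac{7256704241}{9883971424} \approx -0.73419$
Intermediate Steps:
$Y{\left(D \right)} = 4 + \frac{D^{2} \left(-398 + D\right)}{392 + D}$ ($Y{\left(D \right)} = 4 + \frac{D - 398}{D + \left(D - \left(-392 + D\right)\right)} D^{2} = 4 + \frac{-398 + D}{D + 392} D^{2} = 4 + \frac{-398 + D}{392 + D} D^{2} = 4 + \frac{D^{2} \left(-398 + D\right)}{392 + D}$)
$- \frac{217236}{473984} + \frac{Y{\left(236 \right)}}{52066} = - \frac{217236}{473984} + \frac{\frac{1}{392 + 236} \left(1568 + 236^{3} - 398 \cdot 236^{2} + 4 \cdot 236\right)}{52066} = \left(-217236\right) \frac{1}{473984} + \frac{1568 + 13144256 - 22167008 + 944}{628} \cdot \frac{1}{52066} = - \frac{54309}{118496} + \frac{1568 + 13144256 - 22167008 + 944}{628} \cdot \frac{1}{52066} = - \frac{54309}{118496} + \frac{1}{628} \left(-9020240\right) \frac{1}{52066} = - \frac{54309}{118496} - \frac{1127530}{4087181} = - \frac{7256704241}{9883971424}$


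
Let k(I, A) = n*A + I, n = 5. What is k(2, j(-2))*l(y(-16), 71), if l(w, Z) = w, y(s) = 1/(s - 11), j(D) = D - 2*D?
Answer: -4/9 ≈ -0.44444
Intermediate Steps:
j(D) = -D
y(s) = 1/(-11 + s)
k(I, A) = I + 5*A (k(I, A) = 5*A + I = I + 5*A)
k(2, j(-2))*l(y(-16), 71) = (2 + 5*(-1*(-2)))/(-11 - 16) = (2 + 5*2)/(-27) = (2 + 10)*(-1/27) = 12*(-1/27) = -4/9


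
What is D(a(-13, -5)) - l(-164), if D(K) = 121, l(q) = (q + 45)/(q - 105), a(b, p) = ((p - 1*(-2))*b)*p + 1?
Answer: 32430/269 ≈ 120.56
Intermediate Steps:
a(b, p) = 1 + b*p*(2 + p) (a(b, p) = ((p + 2)*b)*p + 1 = ((2 + p)*b)*p + 1 = (b*(2 + p))*p + 1 = b*p*(2 + p) + 1 = 1 + b*p*(2 + p))
l(q) = (45 + q)/(-105 + q)
D(a(-13, -5)) - l(-164) = 121 - (45 - 164)/(-105 - 164) = 121 - (-119)/(-269) = 121 - (-1)*(-119)/269 = 121 - 1*119/269 = 121 - 119/269 = 32430/269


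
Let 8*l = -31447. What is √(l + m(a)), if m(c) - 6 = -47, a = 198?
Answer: 5*I*√2542/4 ≈ 63.023*I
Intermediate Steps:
m(c) = -41 (m(c) = 6 - 47 = -41)
l = -31447/8 (l = (⅛)*(-31447) = -31447/8 ≈ -3930.9)
√(l + m(a)) = √(-31447/8 - 41) = √(-31775/8) = 5*I*√2542/4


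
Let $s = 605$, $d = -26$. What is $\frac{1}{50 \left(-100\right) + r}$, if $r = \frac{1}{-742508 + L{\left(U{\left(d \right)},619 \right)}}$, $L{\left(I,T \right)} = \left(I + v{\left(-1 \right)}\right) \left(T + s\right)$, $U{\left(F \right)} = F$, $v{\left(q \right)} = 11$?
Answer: $- \frac{760868}{3804340001} \approx -0.0002$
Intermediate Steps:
$L{\left(I,T \right)} = \left(11 + I\right) \left(605 + T\right)$ ($L{\left(I,T \right)} = \left(I + 11\right) \left(T + 605\right) = \left(11 + I\right) \left(605 + T\right)$)
$r = - \frac{1}{760868}$ ($r = \frac{1}{-742508 + \left(6655 + 11 \cdot 619 + 605 \left(-26\right) - 16094\right)} = \frac{1}{-742508 + \left(6655 + 6809 - 15730 - 16094\right)} = \frac{1}{-742508 - 18360} = \frac{1}{-760868} = - \frac{1}{760868} \approx -1.3143 \cdot 10^{-6}$)
$\frac{1}{50 \left(-100\right) + r} = \frac{1}{50 \left(-100\right) - \frac{1}{760868}} = \frac{1}{-5000 - \frac{1}{760868}} = \frac{1}{- \frac{3804340001}{760868}} = - \frac{760868}{3804340001}$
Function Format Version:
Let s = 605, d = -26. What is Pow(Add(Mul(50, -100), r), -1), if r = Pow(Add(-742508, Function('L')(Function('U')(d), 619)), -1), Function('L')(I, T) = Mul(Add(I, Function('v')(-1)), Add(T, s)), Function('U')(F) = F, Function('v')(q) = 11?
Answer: Rational(-760868, 3804340001) ≈ -0.00020000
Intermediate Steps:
Function('L')(I, T) = Mul(Add(11, I), Add(605, T)) (Function('L')(I, T) = Mul(Add(I, 11), Add(T, 605)) = Mul(Add(11, I), Add(605, T)))
r = Rational(-1, 760868) (r = Pow(Add(-742508, Add(6655, Mul(11, 619), Mul(605, -26), Mul(-26, 619))), -1) = Pow(Add(-742508, Add(6655, 6809, -15730, -16094)), -1) = Pow(Add(-742508, -18360), -1) = Pow(-760868, -1) = Rational(-1, 760868) ≈ -1.3143e-6)
Pow(Add(Mul(50, -100), r), -1) = Pow(Add(Mul(50, -100), Rational(-1, 760868)), -1) = Pow(Add(-5000, Rational(-1, 760868)), -1) = Pow(Rational(-3804340001, 760868), -1) = Rational(-760868, 3804340001)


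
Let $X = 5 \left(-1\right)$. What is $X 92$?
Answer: $-460$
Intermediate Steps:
$X = -5$
$X 92 = \left(-5\right) 92 = -460$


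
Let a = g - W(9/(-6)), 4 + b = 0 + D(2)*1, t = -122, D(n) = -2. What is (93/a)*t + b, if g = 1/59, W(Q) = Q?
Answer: -1339902/179 ≈ -7485.5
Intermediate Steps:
g = 1/59 ≈ 0.016949
b = -6 (b = -4 + (0 - 2*1) = -4 + (0 - 2) = -4 - 2 = -6)
a = 179/118 (a = 1/59 - 9/(-6) = 1/59 - 9*(-1)/6 = 1/59 - 1*(-3/2) = 1/59 + 3/2 = 179/118 ≈ 1.5169)
(93/a)*t + b = (93/(179/118))*(-122) - 6 = (93*(118/179))*(-122) - 6 = (10974/179)*(-122) - 6 = -1338828/179 - 6 = -1339902/179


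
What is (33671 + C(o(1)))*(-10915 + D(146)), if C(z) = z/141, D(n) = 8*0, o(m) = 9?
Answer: -17273424100/47 ≈ -3.6752e+8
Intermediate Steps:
D(n) = 0
C(z) = z/141 (C(z) = z*(1/141) = z/141)
(33671 + C(o(1)))*(-10915 + D(146)) = (33671 + (1/141)*9)*(-10915 + 0) = (33671 + 3/47)*(-10915) = (1582540/47)*(-10915) = -17273424100/47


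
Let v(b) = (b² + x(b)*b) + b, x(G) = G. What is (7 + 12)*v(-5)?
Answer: 855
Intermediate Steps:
v(b) = b + 2*b² (v(b) = (b² + b*b) + b = (b² + b²) + b = 2*b² + b = b + 2*b²)
(7 + 12)*v(-5) = (7 + 12)*(-5*(1 + 2*(-5))) = 19*(-5*(1 - 10)) = 19*(-5*(-9)) = 19*45 = 855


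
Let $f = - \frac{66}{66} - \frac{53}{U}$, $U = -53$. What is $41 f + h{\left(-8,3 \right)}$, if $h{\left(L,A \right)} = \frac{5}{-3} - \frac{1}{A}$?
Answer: $-2$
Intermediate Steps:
$f = 0$ ($f = - \frac{66}{66} - \frac{53}{-53} = \left(-66\right) \frac{1}{66} - -1 = -1 + 1 = 0$)
$h{\left(L,A \right)} = - \frac{5}{3} - \frac{1}{A}$ ($h{\left(L,A \right)} = 5 \left(- \frac{1}{3}\right) - \frac{1}{A} = - \frac{5}{3} - \frac{1}{A}$)
$41 f + h{\left(-8,3 \right)} = 41 \cdot 0 - 2 = 0 - 2 = -2$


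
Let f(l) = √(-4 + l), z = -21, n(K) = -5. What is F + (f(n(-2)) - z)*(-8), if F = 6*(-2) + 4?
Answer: -176 - 24*I ≈ -176.0 - 24.0*I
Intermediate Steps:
F = -8 (F = -12 + 4 = -8)
F + (f(n(-2)) - z)*(-8) = -8 + (√(-4 - 5) - 1*(-21))*(-8) = -8 + (√(-9) + 21)*(-8) = -8 + (3*I + 21)*(-8) = -8 + (21 + 3*I)*(-8) = -8 + (-168 - 24*I) = -176 - 24*I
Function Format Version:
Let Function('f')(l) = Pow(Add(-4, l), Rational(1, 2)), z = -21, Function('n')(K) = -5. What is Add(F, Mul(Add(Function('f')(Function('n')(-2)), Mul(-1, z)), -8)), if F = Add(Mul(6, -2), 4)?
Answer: Add(-176, Mul(-24, I)) ≈ Add(-176.00, Mul(-24.000, I))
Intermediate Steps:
F = -8 (F = Add(-12, 4) = -8)
Add(F, Mul(Add(Function('f')(Function('n')(-2)), Mul(-1, z)), -8)) = Add(-8, Mul(Add(Pow(Add(-4, -5), Rational(1, 2)), Mul(-1, -21)), -8)) = Add(-8, Mul(Add(Pow(-9, Rational(1, 2)), 21), -8)) = Add(-8, Mul(Add(Mul(3, I), 21), -8)) = Add(-8, Mul(Add(21, Mul(3, I)), -8)) = Add(-8, Add(-168, Mul(-24, I))) = Add(-176, Mul(-24, I))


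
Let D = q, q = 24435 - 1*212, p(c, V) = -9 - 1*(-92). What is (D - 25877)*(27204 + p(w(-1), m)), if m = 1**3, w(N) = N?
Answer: -45132698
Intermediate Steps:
m = 1
p(c, V) = 83 (p(c, V) = -9 + 92 = 83)
q = 24223 (q = 24435 - 212 = 24223)
D = 24223
(D - 25877)*(27204 + p(w(-1), m)) = (24223 - 25877)*(27204 + 83) = -1654*27287 = -45132698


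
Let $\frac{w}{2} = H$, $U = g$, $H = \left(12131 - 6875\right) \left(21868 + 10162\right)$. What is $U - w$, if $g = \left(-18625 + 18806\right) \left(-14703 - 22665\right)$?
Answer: $-343462968$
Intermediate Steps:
$H = 168349680$ ($H = 5256 \cdot 32030 = 168349680$)
$g = -6763608$ ($g = 181 \left(-37368\right) = -6763608$)
$U = -6763608$
$w = 336699360$ ($w = 2 \cdot 168349680 = 336699360$)
$U - w = -6763608 - 336699360 = -343462968$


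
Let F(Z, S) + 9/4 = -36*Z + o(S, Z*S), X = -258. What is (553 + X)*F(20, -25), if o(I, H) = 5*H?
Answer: -3802255/4 ≈ -9.5056e+5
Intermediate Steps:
F(Z, S) = -9/4 - 36*Z + 5*S*Z (F(Z, S) = -9/4 + (-36*Z + 5*(Z*S)) = -9/4 + (-36*Z + 5*(S*Z)) = -9/4 + (-36*Z + 5*S*Z) = -9/4 - 36*Z + 5*S*Z)
(553 + X)*F(20, -25) = (553 - 258)*(-9/4 - 36*20 + 5*(-25)*20) = 295*(-9/4 - 720 - 2500) = 295*(-12889/4) = -3802255/4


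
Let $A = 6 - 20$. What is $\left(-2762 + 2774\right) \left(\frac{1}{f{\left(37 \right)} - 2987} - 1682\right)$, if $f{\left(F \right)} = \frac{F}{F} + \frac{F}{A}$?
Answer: $- \frac{281506304}{13947} \approx -20184.0$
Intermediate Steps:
$A = -14$ ($A = 6 - 20 = -14$)
$f{\left(F \right)} = 1 - \frac{F}{14}$ ($f{\left(F \right)} = \frac{F}{F} + \frac{F}{-14} = 1 + F \left(- \frac{1}{14}\right) = 1 - \frac{F}{14}$)
$\left(-2762 + 2774\right) \left(\frac{1}{f{\left(37 \right)} - 2987} - 1682\right) = \left(-2762 + 2774\right) \left(\frac{1}{\left(1 - \frac{37}{14}\right) - 2987} - 1682\right) = 12 \left(\frac{1}{\left(1 - \frac{37}{14}\right) - 2987} - 1682\right) = 12 \left(\frac{1}{- \frac{23}{14} - 2987} - 1682\right) = 12 \left(\frac{1}{- \frac{41841}{14}} - 1682\right) = 12 \left(- \frac{14}{41841} - 1682\right) = 12 \left(- \frac{70376576}{41841}\right) = - \frac{281506304}{13947}$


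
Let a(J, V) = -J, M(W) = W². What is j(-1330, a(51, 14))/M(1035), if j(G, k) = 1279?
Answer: 1279/1071225 ≈ 0.0011940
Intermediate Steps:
j(-1330, a(51, 14))/M(1035) = 1279/(1035²) = 1279/1071225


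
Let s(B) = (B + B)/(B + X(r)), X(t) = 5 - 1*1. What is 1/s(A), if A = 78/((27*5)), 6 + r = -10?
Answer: 103/26 ≈ 3.9615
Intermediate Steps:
r = -16 (r = -6 - 10 = -16)
X(t) = 4 (X(t) = 5 - 1 = 4)
A = 26/45 (A = 78/135 = 78*(1/135) = 26/45 ≈ 0.57778)
s(B) = 2*B/(4 + B) (s(B) = (B + B)/(B + 4) = (2*B)/(4 + B) = 2*B/(4 + B))
1/s(A) = 1/(2*(26/45)/(4 + 26/45)) = 1/(2*(26/45)/(206/45)) = 1/(2*(26/45)*(45/206)) = 1/(26/103) = 103/26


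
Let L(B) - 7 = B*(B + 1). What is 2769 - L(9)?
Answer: 2672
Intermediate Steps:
L(B) = 7 + B*(1 + B) (L(B) = 7 + B*(B + 1) = 7 + B*(1 + B))
2769 - L(9) = 2769 - (7 + 9 + 9²) = 2769 - (7 + 9 + 81) = 2769 - 1*97 = 2769 - 97 = 2672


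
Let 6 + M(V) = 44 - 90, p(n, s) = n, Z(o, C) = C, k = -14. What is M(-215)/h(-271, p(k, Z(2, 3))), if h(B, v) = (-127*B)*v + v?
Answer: 13/120463 ≈ 0.00010792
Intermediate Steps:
h(B, v) = v - 127*B*v (h(B, v) = -127*B*v + v = v - 127*B*v)
M(V) = -52 (M(V) = -6 + (44 - 90) = -6 - 46 = -52)
M(-215)/h(-271, p(k, Z(2, 3))) = -52*(-1/(14*(1 - 127*(-271)))) = -52*(-1/(14*(1 + 34417))) = -52/((-14*34418)) = -52/(-481852) = -52*(-1/481852) = 13/120463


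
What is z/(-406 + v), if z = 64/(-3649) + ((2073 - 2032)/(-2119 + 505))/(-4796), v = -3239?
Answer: 495258007/102956578350120 ≈ 4.8104e-6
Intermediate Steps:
z = -495258007/28245974856 (z = 64*(-1/3649) + (41/(-1614))*(-1/4796) = -64/3649 + (41*(-1/1614))*(-1/4796) = -64/3649 - 41/1614*(-1/4796) = -64/3649 + 41/7740744 = -495258007/28245974856 ≈ -0.017534)
z/(-406 + v) = -495258007/(28245974856*(-406 - 3239)) = -495258007/28245974856/(-3645) = -495258007/28245974856*(-1/3645) = 495258007/102956578350120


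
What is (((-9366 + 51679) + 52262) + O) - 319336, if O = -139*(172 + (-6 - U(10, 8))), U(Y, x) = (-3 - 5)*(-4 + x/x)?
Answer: -244499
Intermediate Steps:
U(Y, x) = 24 (U(Y, x) = -8*(-4 + 1) = -8*(-3) = 24)
O = -19738 (O = -139*(172 + (-6 - 1*24)) = -139*(172 + (-6 - 24)) = -139*(172 - 30) = -139*142 = -19738)
(((-9366 + 51679) + 52262) + O) - 319336 = (((-9366 + 51679) + 52262) - 19738) - 319336 = ((42313 + 52262) - 19738) - 319336 = (94575 - 19738) - 319336 = 74837 - 319336 = -244499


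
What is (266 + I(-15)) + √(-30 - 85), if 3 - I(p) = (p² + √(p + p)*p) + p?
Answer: 59 + I*√115 + 15*I*√30 ≈ 59.0 + 92.882*I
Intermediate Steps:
I(p) = 3 - p - p² - √2*p^(3/2) (I(p) = 3 - ((p² + √(p + p)*p) + p) = 3 - ((p² + √(2*p)*p) + p) = 3 - ((p² + (√2*√p)*p) + p) = 3 - ((p² + √2*p^(3/2)) + p) = 3 - (p + p² + √2*p^(3/2)) = 3 + (-p - p² - √2*p^(3/2)) = 3 - p - p² - √2*p^(3/2))
(266 + I(-15)) + √(-30 - 85) = (266 + (3 - 1*(-15) - 1*(-15)² - √2*(-15)^(3/2))) + √(-30 - 85) = (266 + (3 + 15 - 1*225 - √2*(-15*I*√15))) + √(-115) = (266 + (3 + 15 - 225 + 15*I*√30)) + I*√115 = (266 + (-207 + 15*I*√30)) + I*√115 = (59 + 15*I*√30) + I*√115 = 59 + I*√115 + 15*I*√30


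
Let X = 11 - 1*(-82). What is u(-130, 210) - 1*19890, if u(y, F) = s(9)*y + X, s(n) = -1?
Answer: -19667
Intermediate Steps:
X = 93 (X = 11 + 82 = 93)
u(y, F) = 93 - y (u(y, F) = -y + 93 = 93 - y)
u(-130, 210) - 1*19890 = (93 - 1*(-130)) - 1*19890 = (93 + 130) - 19890 = 223 - 19890 = -19667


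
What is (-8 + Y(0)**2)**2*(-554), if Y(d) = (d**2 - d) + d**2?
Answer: -35456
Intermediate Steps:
Y(d) = -d + 2*d**2
(-8 + Y(0)**2)**2*(-554) = (-8 + (0*(-1 + 2*0))**2)**2*(-554) = (-8 + (0*(-1 + 0))**2)**2*(-554) = (-8 + (0*(-1))**2)**2*(-554) = (-8 + 0**2)**2*(-554) = (-8 + 0)**2*(-554) = (-8)**2*(-554) = 64*(-554) = -35456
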